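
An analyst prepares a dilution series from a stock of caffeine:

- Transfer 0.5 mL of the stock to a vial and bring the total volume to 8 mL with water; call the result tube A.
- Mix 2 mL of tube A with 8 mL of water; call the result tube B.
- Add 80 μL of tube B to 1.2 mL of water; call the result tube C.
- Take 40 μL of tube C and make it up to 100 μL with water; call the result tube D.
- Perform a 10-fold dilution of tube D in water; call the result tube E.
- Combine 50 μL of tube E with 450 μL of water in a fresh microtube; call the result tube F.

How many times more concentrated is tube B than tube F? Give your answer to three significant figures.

Step 1: 0.5 mL brought to 8 mL → factor 8/0.5 = 16
Step 2: 2 mL + 8 mL = 10 mL total → factor 10/2 = 5
Step 3: 80 μL + 1.2 mL = 1280 μL total → factor 1280/80 = 16
Step 4: 40 μL brought to 100 μL → factor 100/40 = 2.5
Step 5: 10-fold → factor 10
Step 6: 50 μL + 450 μL = 500 μL total → factor 500/50 = 10
Dilution factor to tube B = 80; to tube F = 3.2 × 10^5
[tube B]/[tube F] = (factor to tube F)/(factor to tube B) = 3.2 × 10^5/80 = 4.00 × 10^3

4.00 × 10^3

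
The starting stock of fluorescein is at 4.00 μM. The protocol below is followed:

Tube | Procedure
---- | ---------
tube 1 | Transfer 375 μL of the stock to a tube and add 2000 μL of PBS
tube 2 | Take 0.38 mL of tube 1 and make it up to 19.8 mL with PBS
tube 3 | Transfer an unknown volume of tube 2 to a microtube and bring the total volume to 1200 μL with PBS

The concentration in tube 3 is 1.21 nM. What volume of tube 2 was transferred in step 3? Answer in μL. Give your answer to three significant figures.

120 μL

Step 1: 375 μL + 2000 μL = 2375 μL total → factor 2375/375 = 6.3333
Step 2: 0.38 mL brought to 19.8 mL → factor 19.8/0.38 = 52.105
Step 3: v brought to 1200 μL → factor = 1200 μL/v
Product of known-step factors = 330
Overall factor = 4.00 μM / (1.21 nM) = 3305.8
Step-3 factor = 3305.8 / 330 = 10.018
v = 1200 μL / 10.018 = 120 μL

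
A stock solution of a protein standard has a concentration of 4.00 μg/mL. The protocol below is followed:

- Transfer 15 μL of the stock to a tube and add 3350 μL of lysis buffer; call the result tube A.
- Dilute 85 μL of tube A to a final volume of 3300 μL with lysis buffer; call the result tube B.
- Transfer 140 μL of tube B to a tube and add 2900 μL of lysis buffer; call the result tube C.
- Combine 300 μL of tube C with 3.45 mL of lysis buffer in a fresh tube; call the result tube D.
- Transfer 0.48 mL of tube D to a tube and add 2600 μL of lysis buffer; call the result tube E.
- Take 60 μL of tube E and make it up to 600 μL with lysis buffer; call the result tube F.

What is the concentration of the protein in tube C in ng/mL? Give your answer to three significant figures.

Step 1: 15 μL + 3350 μL = 3365 μL total → factor 3365/15 = 224.33
Step 2: 85 μL brought to 3300 μL → factor 3300/85 = 38.824
Step 3: 140 μL + 2900 μL = 3040 μL total → factor 3040/140 = 21.714
Dilution factor through tube C = 224.33 × 38.824 × 21.714 = 1.8912 × 10^5
[tube C] = 4.00 μg/mL / 1.8912 × 10^5 = 2.115 × 10^-5 μg/mL = 0.0212 ng/mL

0.0212 ng/mL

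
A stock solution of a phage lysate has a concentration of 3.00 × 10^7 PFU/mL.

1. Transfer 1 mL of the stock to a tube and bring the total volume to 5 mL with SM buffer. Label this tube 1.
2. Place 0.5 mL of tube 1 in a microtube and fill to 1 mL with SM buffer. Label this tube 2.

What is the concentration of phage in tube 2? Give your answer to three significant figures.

3.00 × 10^6 PFU/mL

Step 1: 1 mL brought to 5 mL → factor 5/1 = 5
Step 2: 0.5 mL brought to 1 mL → factor 1/0.5 = 2
Overall dilution factor = 5 × 2 = 10
Final = 3.00 × 10^7 PFU/mL / 10 = 3.00 × 10^6 PFU/mL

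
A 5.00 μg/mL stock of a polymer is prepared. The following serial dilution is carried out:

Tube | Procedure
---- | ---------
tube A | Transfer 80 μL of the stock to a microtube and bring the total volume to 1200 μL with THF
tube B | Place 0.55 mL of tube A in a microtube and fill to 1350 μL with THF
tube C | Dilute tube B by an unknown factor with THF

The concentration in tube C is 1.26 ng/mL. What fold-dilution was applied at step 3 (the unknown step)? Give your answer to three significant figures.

Step 1: 80 μL brought to 1200 μL → factor 1200/80 = 15
Step 2: 0.55 mL brought to 1350 μL → factor 1.35/0.55 = 2.4545
Step 3: unknown factor x
Product of known-step factors = 36.818
Overall factor = 5.00 μg/mL / (1.26 ng/mL) = 3968.3
x = 3968.3 / 36.818 = 108

108-fold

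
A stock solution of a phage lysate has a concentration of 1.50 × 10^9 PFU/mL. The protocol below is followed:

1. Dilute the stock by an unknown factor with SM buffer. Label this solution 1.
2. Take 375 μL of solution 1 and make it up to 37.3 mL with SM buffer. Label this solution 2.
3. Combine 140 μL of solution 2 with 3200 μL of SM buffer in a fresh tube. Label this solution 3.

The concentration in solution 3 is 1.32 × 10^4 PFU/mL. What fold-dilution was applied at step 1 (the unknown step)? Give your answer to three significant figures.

Step 1: unknown factor x
Step 2: 375 μL brought to 37.3 mL → factor 37300/375 = 99.467
Step 3: 140 μL + 3200 μL = 3340 μL total → factor 3340/140 = 23.857
Product of known-step factors = 2373
Overall factor = 1.50 × 10^9 PFU/mL / (1.32 × 10^4 PFU/mL) = 1.1364 × 10^5
x = 1.1364 × 10^5 / 2373 = 47.9

47.9-fold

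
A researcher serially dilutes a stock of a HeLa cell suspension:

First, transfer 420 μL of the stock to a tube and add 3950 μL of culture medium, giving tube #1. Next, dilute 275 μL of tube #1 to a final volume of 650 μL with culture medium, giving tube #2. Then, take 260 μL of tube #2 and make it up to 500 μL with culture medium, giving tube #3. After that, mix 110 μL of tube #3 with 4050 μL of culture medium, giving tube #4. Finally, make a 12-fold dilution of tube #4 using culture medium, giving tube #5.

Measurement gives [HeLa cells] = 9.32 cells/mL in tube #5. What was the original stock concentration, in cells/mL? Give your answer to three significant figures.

2.00 × 10^5 cells/mL

Step 1: 420 μL + 3950 μL = 4370 μL total → factor 4370/420 = 10.405
Step 2: 275 μL brought to 650 μL → factor 650/275 = 2.3636
Step 3: 260 μL brought to 500 μL → factor 500/260 = 1.9231
Step 4: 110 μL + 4050 μL = 4160 μL total → factor 4160/110 = 37.818
Step 5: 12-fold → factor 12
Overall dilution factor = 10.405 × 2.3636 × 1.9231 × 37.818 × 12 = 21463
Stock = 9.32 cells/mL × 21463 = 2.00 × 10^5 cells/mL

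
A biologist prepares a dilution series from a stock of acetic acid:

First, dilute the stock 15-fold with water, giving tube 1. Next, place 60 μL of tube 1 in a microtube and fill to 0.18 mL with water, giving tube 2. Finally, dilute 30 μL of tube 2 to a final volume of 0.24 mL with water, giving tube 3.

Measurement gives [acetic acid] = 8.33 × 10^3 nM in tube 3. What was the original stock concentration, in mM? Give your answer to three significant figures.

Step 1: 15-fold → factor 15
Step 2: 60 μL brought to 0.18 mL → factor 180/60 = 3
Step 3: 30 μL brought to 0.24 mL → factor 240/30 = 8
Overall dilution factor = 15 × 3 × 8 = 360
Stock = 8.33 × 10^3 nM × 360 = 2.999 × 10^6 nM = 3.00 mM

3.00 mM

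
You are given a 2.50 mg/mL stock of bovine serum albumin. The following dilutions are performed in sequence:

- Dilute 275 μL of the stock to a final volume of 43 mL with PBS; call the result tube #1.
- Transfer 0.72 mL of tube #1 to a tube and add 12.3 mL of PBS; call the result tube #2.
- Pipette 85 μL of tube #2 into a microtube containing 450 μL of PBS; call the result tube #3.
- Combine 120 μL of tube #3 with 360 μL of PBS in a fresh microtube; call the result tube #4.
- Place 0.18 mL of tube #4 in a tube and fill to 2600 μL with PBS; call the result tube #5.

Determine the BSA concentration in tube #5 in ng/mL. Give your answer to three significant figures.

2.43 ng/mL

Step 1: 275 μL brought to 43 mL → factor 43000/275 = 156.36
Step 2: 0.72 mL + 12.3 mL = 13.02 mL total → factor 13.02/0.72 = 18.083
Step 3: 85 μL + 450 μL = 535 μL total → factor 535/85 = 6.2941
Step 4: 120 μL + 360 μL = 480 μL total → factor 480/120 = 4
Step 5: 0.18 mL brought to 2600 μL → factor 2.6/0.18 = 14.444
Overall dilution factor = 156.36 × 18.083 × 6.2941 × 4 × 14.444 = 1.0283 × 10^6
Final = 2.50 mg/mL / 1.0283 × 10^6 = 2.431 × 10^-6 mg/mL = 2.43 ng/mL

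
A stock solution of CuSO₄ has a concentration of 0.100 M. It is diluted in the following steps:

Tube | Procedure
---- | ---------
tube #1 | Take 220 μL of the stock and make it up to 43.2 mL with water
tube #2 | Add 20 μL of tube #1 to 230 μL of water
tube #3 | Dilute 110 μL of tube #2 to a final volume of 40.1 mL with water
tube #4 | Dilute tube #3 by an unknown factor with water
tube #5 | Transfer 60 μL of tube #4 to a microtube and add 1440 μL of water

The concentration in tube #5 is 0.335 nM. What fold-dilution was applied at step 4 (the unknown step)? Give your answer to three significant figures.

Step 1: 220 μL brought to 43.2 mL → factor 43200/220 = 196.36
Step 2: 20 μL + 230 μL = 250 μL total → factor 250/20 = 12.5
Step 3: 110 μL brought to 40.1 mL → factor 40100/110 = 364.55
Step 4: unknown factor x
Step 5: 60 μL + 1440 μL = 1500 μL total → factor 1500/60 = 25
Product of known-step factors = 2.237 × 10^7
Overall factor = 0.100 M / (0.335 nM) = 2.9851 × 10^8
x = 2.9851 × 10^8 / 2.237 × 10^7 = 13.3

13.3-fold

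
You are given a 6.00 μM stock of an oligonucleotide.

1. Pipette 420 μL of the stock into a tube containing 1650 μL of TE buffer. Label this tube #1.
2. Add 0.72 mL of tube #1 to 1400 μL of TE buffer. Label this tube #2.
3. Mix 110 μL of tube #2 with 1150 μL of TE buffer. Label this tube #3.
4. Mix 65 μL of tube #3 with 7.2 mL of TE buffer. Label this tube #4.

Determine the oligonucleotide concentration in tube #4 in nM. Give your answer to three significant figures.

Step 1: 420 μL + 1650 μL = 2070 μL total → factor 2070/420 = 4.9286
Step 2: 0.72 mL + 1400 μL = 2.12 mL total → factor 2.12/0.72 = 2.9444
Step 3: 110 μL + 1150 μL = 1260 μL total → factor 1260/110 = 11.455
Step 4: 65 μL + 7.2 mL = 7265 μL total → factor 7265/65 = 111.77
Overall dilution factor = 4.9286 × 2.9444 × 11.455 × 111.77 = 18579
Final = 6.00 μM / 18579 = 0.0003229 μM = 0.323 nM

0.323 nM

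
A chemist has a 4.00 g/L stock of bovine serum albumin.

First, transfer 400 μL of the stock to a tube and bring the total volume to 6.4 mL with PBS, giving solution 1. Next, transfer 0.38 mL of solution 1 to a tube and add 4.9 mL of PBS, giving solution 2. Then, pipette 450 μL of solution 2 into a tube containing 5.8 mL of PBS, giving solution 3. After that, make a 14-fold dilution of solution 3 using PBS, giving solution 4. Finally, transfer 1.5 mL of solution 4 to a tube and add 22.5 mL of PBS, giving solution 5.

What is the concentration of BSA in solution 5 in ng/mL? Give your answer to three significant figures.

5.78 ng/mL

Step 1: 400 μL brought to 6.4 mL → factor 6400/400 = 16
Step 2: 0.38 mL + 4.9 mL = 5.28 mL total → factor 5.28/0.38 = 13.895
Step 3: 450 μL + 5.8 mL = 6250 μL total → factor 6250/450 = 13.889
Step 4: 14-fold → factor 14
Step 5: 1.5 mL + 22.5 mL = 24 mL total → factor 24/1.5 = 16
Overall dilution factor = 16 × 13.895 × 13.889 × 14 × 16 = 6.9165 × 10^5
Final = 4.00 g/L / 6.9165 × 10^5 = 5.783 × 10^-6 g/L = 5.78 ng/mL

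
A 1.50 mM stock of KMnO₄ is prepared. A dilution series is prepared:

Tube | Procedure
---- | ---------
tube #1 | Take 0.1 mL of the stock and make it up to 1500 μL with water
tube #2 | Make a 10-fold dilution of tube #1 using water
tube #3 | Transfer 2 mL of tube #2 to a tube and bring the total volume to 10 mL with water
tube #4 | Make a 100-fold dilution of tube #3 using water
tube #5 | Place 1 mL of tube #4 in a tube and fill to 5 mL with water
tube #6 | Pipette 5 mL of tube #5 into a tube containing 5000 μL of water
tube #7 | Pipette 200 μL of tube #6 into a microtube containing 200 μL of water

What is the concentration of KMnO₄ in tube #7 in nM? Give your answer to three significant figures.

1.00 nM

Step 1: 0.1 mL brought to 1500 μL → factor 1.5/0.1 = 15
Step 2: 10-fold → factor 10
Step 3: 2 mL brought to 10 mL → factor 10/2 = 5
Step 4: 100-fold → factor 100
Step 5: 1 mL brought to 5 mL → factor 5/1 = 5
Step 6: 5 mL + 5000 μL = 10 mL total → factor 10/5 = 2
Step 7: 200 μL + 200 μL = 400 μL total → factor 400/200 = 2
Overall dilution factor = 15 × 10 × 5 × 100 × 5 × 2 × 2 = 1.5 × 10^6
Final = 1.50 mM / 1.5 × 10^6 = 1.000 × 10^-6 mM = 1.00 nM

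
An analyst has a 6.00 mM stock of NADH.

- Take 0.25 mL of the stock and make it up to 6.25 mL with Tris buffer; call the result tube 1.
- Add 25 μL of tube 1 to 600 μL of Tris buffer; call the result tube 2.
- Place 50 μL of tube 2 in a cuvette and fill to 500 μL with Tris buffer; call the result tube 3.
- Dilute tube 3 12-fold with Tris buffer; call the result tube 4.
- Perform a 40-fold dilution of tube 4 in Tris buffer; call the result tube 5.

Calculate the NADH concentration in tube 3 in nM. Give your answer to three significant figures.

Step 1: 0.25 mL brought to 6.25 mL → factor 6.25/0.25 = 25
Step 2: 25 μL + 600 μL = 625 μL total → factor 625/25 = 25
Step 3: 50 μL brought to 500 μL → factor 500/50 = 10
Dilution factor through tube 3 = 25 × 25 × 10 = 6250
[tube 3] = 6.00 mM / 6250 = 0.0009600 mM = 960 nM

960 nM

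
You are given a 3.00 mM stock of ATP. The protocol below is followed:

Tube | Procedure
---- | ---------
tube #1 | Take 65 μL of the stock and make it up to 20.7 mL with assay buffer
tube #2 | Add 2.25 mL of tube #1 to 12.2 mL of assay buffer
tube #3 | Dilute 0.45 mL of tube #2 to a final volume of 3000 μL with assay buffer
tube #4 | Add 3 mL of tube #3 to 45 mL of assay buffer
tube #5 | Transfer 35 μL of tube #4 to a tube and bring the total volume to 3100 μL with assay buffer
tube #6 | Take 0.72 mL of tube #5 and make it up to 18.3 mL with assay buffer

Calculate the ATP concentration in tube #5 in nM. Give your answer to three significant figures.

Step 1: 65 μL brought to 20.7 mL → factor 20700/65 = 318.46
Step 2: 2.25 mL + 12.2 mL = 14.45 mL total → factor 14.45/2.25 = 6.4222
Step 3: 0.45 mL brought to 3000 μL → factor 3/0.45 = 6.6667
Step 4: 3 mL + 45 mL = 48 mL total → factor 48/3 = 16
Step 5: 35 μL brought to 3100 μL → factor 3100/35 = 88.571
Dilution factor through tube #5 = 318.46 × 6.4222 × 6.6667 × 16 × 88.571 = 1.9323 × 10^7
[tube #5] = 3.00 mM / 1.9323 × 10^7 = 1.553 × 10^-7 mM = 0.155 nM

0.155 nM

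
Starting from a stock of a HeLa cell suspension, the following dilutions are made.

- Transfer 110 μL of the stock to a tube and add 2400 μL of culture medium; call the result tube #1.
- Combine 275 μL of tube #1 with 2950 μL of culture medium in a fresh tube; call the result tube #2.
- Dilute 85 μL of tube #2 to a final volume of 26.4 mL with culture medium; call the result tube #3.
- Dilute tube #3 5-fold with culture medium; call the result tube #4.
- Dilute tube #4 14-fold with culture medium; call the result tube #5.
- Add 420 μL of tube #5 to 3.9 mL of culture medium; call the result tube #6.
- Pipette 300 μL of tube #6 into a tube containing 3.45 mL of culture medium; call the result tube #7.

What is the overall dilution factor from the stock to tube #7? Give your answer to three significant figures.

Step 1: 110 μL + 2400 μL = 2510 μL total → factor 2510/110 = 22.818
Step 2: 275 μL + 2950 μL = 3225 μL total → factor 3225/275 = 11.727
Step 3: 85 μL brought to 26.4 mL → factor 26400/85 = 310.59
Step 4: 5-fold → factor 5
Step 5: 14-fold → factor 14
Step 6: 420 μL + 3.9 mL = 4320 μL total → factor 4320/420 = 10.286
Step 7: 300 μL + 3.45 mL = 3750 μL total → factor 3750/300 = 12.5
Overall dilution factor = 22.818 × 11.727 × 310.59 × 5 × 14 × 10.286 × 12.5 = 7.4801 × 10^8

7.48 × 10^8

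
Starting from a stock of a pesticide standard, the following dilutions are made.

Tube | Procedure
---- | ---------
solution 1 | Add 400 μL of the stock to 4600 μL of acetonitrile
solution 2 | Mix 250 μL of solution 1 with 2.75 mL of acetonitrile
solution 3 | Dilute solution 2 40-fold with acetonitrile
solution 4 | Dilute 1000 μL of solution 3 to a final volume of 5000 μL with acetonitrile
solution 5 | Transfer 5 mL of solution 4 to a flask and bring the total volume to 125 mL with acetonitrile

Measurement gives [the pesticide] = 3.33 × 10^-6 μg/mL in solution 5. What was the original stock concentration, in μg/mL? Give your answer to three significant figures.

2.50 μg/mL

Step 1: 400 μL + 4600 μL = 5000 μL total → factor 5000/400 = 12.5
Step 2: 250 μL + 2.75 mL = 3000 μL total → factor 3000/250 = 12
Step 3: 40-fold → factor 40
Step 4: 1000 μL brought to 5000 μL → factor 5000/1000 = 5
Step 5: 5 mL brought to 125 mL → factor 125/5 = 25
Overall dilution factor = 12.5 × 12 × 40 × 5 × 25 = 7.5 × 10^5
Stock = 3.33 × 10^-6 μg/mL × 7.5 × 10^5 = 2.50 μg/mL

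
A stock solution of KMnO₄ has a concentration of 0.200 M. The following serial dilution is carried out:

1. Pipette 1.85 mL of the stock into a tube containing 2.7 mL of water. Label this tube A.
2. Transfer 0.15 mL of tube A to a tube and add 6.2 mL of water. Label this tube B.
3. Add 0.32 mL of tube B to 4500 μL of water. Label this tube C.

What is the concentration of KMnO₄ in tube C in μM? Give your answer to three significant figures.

128 μM

Step 1: 1.85 mL + 2.7 mL = 4.55 mL total → factor 4.55/1.85 = 2.4595
Step 2: 0.15 mL + 6.2 mL = 6.35 mL total → factor 6.35/0.15 = 42.333
Step 3: 0.32 mL + 4500 μL = 4.82 mL total → factor 4.82/0.32 = 15.062
Overall dilution factor = 2.4595 × 42.333 × 15.062 = 1568.3
Final = 0.200 M / 1568.3 = 0.0001275 M = 128 μM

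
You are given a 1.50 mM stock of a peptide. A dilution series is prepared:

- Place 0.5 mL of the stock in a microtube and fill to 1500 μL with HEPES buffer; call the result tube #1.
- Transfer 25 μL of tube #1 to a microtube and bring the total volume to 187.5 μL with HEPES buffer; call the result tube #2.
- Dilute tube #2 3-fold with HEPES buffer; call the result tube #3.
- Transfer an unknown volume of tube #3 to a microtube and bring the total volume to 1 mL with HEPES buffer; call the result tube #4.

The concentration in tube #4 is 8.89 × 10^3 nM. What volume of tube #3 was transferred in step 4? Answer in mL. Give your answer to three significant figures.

0.400 mL

Step 1: 0.5 mL brought to 1500 μL → factor 1.5/0.5 = 3
Step 2: 25 μL brought to 187.5 μL → factor 187.5/25 = 7.5
Step 3: 3-fold → factor 3
Step 4: v brought to 1 mL → factor = 1 mL/v
Product of known-step factors = 67.5
Overall factor = 1.50 mM / (8.89 × 10^3 nM) = 168.73
Step-4 factor = 168.73 / 67.5 = 2.4997
v = 1 mL / 2.4997 = 0.400 mL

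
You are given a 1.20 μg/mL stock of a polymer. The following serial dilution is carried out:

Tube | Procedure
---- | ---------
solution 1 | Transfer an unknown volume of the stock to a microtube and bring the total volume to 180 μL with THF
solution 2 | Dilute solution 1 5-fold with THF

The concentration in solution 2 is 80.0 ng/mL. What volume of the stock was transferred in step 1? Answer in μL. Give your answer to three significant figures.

60.0 μL

Step 1: v brought to 180 μL → factor = 180 μL/v
Step 2: 5-fold → factor 5
Product of known-step factors = 5
Overall factor = 1.20 μg/mL / (80.0 ng/mL) = 15
Step-1 factor = 15 / 5 = 3
v = 180 μL / 3 = 60.0 μL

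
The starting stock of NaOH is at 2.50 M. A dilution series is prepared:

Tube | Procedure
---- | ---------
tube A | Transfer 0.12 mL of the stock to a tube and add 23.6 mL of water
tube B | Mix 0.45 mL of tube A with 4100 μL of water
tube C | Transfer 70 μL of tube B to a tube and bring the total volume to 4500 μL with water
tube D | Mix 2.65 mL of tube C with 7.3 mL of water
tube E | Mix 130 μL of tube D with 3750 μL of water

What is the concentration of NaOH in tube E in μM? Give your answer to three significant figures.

0.174 μM

Step 1: 0.12 mL + 23.6 mL = 23.72 mL total → factor 23.72/0.12 = 197.67
Step 2: 0.45 mL + 4100 μL = 4.55 mL total → factor 4.55/0.45 = 10.111
Step 3: 70 μL brought to 4500 μL → factor 4500/70 = 64.286
Step 4: 2.65 mL + 7.3 mL = 9.95 mL total → factor 9.95/2.65 = 3.7547
Step 5: 130 μL + 3750 μL = 3880 μL total → factor 3880/130 = 29.846
Overall dilution factor = 197.67 × 10.111 × 64.286 × 3.7547 × 29.846 = 1.4398 × 10^7
Final = 2.50 M / 1.4398 × 10^7 = 1.736 × 10^-7 M = 0.174 μM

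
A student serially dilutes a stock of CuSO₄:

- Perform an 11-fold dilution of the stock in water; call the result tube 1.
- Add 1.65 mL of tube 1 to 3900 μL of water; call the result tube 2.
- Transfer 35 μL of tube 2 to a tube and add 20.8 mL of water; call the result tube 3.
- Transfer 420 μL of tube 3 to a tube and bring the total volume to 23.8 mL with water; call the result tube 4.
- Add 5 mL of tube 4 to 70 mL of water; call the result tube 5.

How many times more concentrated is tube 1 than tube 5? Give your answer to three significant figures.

1.70 × 10^6

Step 1: 11-fold → factor 11
Step 2: 1.65 mL + 3900 μL = 5.55 mL total → factor 5.55/1.65 = 3.3636
Step 3: 35 μL + 20.8 mL = 20835 μL total → factor 20835/35 = 595.29
Step 4: 420 μL brought to 23.8 mL → factor 23800/420 = 56.667
Step 5: 5 mL + 70 mL = 75 mL total → factor 75/5 = 15
Dilution factor to tube 1 = 11; to tube 5 = 1.8722 × 10^7
[tube 1]/[tube 5] = (factor to tube 5)/(factor to tube 1) = 1.8722 × 10^7/11 = 1.70 × 10^6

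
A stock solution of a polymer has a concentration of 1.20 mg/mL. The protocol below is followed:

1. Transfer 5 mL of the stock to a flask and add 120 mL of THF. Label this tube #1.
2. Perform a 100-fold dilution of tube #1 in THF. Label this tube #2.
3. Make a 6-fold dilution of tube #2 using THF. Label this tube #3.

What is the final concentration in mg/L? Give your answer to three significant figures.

0.0800 mg/L

Step 1: 5 mL + 120 mL = 125 mL total → factor 125/5 = 25
Step 2: 100-fold → factor 100
Step 3: 6-fold → factor 6
Overall dilution factor = 25 × 100 × 6 = 15000
Final = 1.20 mg/mL / 15000 = 8.000 × 10^-5 mg/mL = 0.0800 mg/L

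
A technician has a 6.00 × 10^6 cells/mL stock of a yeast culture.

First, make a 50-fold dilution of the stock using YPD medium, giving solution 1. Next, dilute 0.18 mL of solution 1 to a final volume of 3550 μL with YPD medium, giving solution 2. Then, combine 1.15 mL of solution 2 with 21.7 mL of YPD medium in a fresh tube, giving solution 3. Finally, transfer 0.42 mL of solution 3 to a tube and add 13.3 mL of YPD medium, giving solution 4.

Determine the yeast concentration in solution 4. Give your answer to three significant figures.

9.37 cells/mL

Step 1: 50-fold → factor 50
Step 2: 0.18 mL brought to 3550 μL → factor 3.55/0.18 = 19.722
Step 3: 1.15 mL + 21.7 mL = 22.85 mL total → factor 22.85/1.15 = 19.87
Step 4: 0.42 mL + 13.3 mL = 13.72 mL total → factor 13.72/0.42 = 32.667
Overall dilution factor = 50 × 19.722 × 19.87 × 32.667 = 6.4006 × 10^5
Final = 6.00 × 10^6 cells/mL / 6.4006 × 10^5 = 9.37 cells/mL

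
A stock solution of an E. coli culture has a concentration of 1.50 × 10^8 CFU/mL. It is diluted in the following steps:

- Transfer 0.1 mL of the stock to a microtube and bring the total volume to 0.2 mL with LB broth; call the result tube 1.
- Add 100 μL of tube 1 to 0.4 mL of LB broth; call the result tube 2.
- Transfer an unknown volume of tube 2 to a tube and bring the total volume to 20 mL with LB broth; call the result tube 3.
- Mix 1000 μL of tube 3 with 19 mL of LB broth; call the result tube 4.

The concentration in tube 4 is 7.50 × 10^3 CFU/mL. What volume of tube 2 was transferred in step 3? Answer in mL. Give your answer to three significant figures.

0.200 mL

Step 1: 0.1 mL brought to 0.2 mL → factor 0.2/0.1 = 2
Step 2: 100 μL + 0.4 mL = 500 μL total → factor 500/100 = 5
Step 3: v brought to 20 mL → factor = 20 mL/v
Step 4: 1000 μL + 19 mL = 20000 μL total → factor 20000/1000 = 20
Product of known-step factors = 200
Overall factor = 1.50 × 10^8 CFU/mL / (7.50 × 10^3 CFU/mL) = 20000
Step-3 factor = 20000 / 200 = 100
v = 20 mL / 100 = 0.200 mL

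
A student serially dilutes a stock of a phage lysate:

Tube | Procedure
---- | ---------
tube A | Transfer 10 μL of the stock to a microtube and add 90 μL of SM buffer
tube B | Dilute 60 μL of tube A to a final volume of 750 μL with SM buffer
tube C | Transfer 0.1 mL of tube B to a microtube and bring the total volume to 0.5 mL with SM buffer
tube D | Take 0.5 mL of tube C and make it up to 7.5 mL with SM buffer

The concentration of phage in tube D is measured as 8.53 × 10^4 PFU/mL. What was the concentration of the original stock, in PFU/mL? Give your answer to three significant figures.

Step 1: 10 μL + 90 μL = 100 μL total → factor 100/10 = 10
Step 2: 60 μL brought to 750 μL → factor 750/60 = 12.5
Step 3: 0.1 mL brought to 0.5 mL → factor 0.5/0.1 = 5
Step 4: 0.5 mL brought to 7.5 mL → factor 7.5/0.5 = 15
Overall dilution factor = 10 × 12.5 × 5 × 15 = 9375
Stock = 8.53 × 10^4 PFU/mL × 9375 = 8.00 × 10^8 PFU/mL

8.00 × 10^8 PFU/mL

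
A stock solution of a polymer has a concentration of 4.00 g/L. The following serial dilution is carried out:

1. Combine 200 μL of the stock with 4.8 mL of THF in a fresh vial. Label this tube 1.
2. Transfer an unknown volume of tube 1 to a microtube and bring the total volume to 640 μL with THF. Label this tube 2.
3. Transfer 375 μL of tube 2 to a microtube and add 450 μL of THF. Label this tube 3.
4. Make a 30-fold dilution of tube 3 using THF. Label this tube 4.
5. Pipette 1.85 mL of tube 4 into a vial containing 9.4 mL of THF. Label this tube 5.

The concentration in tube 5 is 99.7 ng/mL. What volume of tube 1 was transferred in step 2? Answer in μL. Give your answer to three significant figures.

Step 1: 200 μL + 4.8 mL = 5000 μL total → factor 5000/200 = 25
Step 2: v brought to 640 μL → factor = 640 μL/v
Step 3: 375 μL + 450 μL = 825 μL total → factor 825/375 = 2.2
Step 4: 30-fold → factor 30
Step 5: 1.85 mL + 9.4 mL = 11.25 mL total → factor 11.25/1.85 = 6.0811
Product of known-step factors = 10034
Overall factor = 4.00 g/L / (99.7 ng/mL) = 40120
Step-2 factor = 40120 / 10034 = 3.9985
v = 640 μL / 3.9985 = 160 μL

160 μL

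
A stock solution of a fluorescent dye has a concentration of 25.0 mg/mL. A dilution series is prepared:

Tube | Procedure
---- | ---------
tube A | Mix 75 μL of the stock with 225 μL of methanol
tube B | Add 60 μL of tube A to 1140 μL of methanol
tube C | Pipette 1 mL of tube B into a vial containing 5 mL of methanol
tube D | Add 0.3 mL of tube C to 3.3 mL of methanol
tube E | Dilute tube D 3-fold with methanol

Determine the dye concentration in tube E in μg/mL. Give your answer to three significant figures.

Step 1: 75 μL + 225 μL = 300 μL total → factor 300/75 = 4
Step 2: 60 μL + 1140 μL = 1200 μL total → factor 1200/60 = 20
Step 3: 1 mL + 5 mL = 6 mL total → factor 6/1 = 6
Step 4: 0.3 mL + 3.3 mL = 3.6 mL total → factor 3.6/0.3 = 12
Step 5: 3-fold → factor 3
Overall dilution factor = 4 × 20 × 6 × 12 × 3 = 17280
Final = 25.0 mg/mL / 17280 = 0.001447 mg/mL = 1.45 μg/mL

1.45 μg/mL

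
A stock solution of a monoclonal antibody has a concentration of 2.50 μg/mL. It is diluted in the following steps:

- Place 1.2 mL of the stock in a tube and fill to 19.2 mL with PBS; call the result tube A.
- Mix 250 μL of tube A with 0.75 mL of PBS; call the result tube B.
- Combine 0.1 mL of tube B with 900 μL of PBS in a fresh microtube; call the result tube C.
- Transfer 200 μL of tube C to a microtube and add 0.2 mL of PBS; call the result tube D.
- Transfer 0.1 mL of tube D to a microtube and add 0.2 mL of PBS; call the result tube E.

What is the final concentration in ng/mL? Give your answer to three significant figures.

Step 1: 1.2 mL brought to 19.2 mL → factor 19.2/1.2 = 16
Step 2: 250 μL + 0.75 mL = 1000 μL total → factor 1000/250 = 4
Step 3: 0.1 mL + 900 μL = 1 mL total → factor 1/0.1 = 10
Step 4: 200 μL + 0.2 mL = 400 μL total → factor 400/200 = 2
Step 5: 0.1 mL + 0.2 mL = 0.3 mL total → factor 0.3/0.1 = 3
Overall dilution factor = 16 × 4 × 10 × 2 × 3 = 3840
Final = 2.50 μg/mL / 3840 = 0.0006510 μg/mL = 0.651 ng/mL

0.651 ng/mL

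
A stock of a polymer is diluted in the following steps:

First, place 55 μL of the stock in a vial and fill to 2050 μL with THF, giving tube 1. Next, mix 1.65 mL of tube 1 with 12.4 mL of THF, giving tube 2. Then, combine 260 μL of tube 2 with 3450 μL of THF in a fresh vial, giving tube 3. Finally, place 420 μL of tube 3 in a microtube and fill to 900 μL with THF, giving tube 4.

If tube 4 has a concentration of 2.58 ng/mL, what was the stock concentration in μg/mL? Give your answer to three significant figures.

Step 1: 55 μL brought to 2050 μL → factor 2050/55 = 37.273
Step 2: 1.65 mL + 12.4 mL = 14.05 mL total → factor 14.05/1.65 = 8.5152
Step 3: 260 μL + 3450 μL = 3710 μL total → factor 3710/260 = 14.269
Step 4: 420 μL brought to 900 μL → factor 900/420 = 2.1429
Overall dilution factor = 37.273 × 8.5152 × 14.269 × 2.1429 = 9704.6
Stock = 2.58 ng/mL × 9704.6 = 2.504 × 10^4 ng/mL = 25.0 μg/mL

25.0 μg/mL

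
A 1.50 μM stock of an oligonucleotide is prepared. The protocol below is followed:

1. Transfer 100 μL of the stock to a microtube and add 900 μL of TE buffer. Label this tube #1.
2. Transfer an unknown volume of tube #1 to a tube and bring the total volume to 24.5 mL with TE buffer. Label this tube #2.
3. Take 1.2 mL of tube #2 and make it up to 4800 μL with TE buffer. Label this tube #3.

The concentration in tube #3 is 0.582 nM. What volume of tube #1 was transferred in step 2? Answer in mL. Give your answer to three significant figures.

0.380 mL

Step 1: 100 μL + 900 μL = 1000 μL total → factor 1000/100 = 10
Step 2: v brought to 24.5 mL → factor = 24.5 mL/v
Step 3: 1.2 mL brought to 4800 μL → factor 4.8/1.2 = 4
Product of known-step factors = 40
Overall factor = 1.50 μM / (0.582 nM) = 2577.3
Step-2 factor = 2577.3 / 40 = 64.433
v = 24.5 mL / 64.433 = 0.380 mL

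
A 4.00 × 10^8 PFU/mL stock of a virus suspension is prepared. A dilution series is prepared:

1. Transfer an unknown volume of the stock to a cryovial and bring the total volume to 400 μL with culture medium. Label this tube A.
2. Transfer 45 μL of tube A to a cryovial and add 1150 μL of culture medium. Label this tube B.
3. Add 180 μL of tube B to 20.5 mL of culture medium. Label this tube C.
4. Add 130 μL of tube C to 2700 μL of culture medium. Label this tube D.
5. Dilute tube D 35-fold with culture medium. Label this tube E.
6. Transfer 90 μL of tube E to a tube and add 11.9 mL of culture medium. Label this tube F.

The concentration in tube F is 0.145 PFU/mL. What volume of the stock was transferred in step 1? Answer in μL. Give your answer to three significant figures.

Step 1: v brought to 400 μL → factor = 400 μL/v
Step 2: 45 μL + 1150 μL = 1195 μL total → factor 1195/45 = 26.556
Step 3: 180 μL + 20.5 mL = 20680 μL total → factor 20680/180 = 114.89
Step 4: 130 μL + 2700 μL = 2830 μL total → factor 2830/130 = 21.769
Step 5: 35-fold → factor 35
Step 6: 90 μL + 11.9 mL = 11990 μL total → factor 11990/90 = 133.22
Product of known-step factors = 3.0969 × 10^8
Overall factor = 4.00 × 10^8 PFU/mL / (0.145 PFU/mL) = 2.7586 × 10^9
Step-1 factor = 2.7586 × 10^9 / 3.0969 × 10^8 = 8.9078
v = 400 μL / 8.9078 = 44.9 μL

44.9 μL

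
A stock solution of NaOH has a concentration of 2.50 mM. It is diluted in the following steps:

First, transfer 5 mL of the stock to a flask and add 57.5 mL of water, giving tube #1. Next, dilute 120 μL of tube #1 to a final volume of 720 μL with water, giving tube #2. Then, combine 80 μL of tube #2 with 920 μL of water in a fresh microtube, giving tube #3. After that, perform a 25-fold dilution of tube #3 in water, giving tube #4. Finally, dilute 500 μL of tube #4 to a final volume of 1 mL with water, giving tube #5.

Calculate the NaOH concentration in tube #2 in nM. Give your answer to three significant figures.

Step 1: 5 mL + 57.5 mL = 62.5 mL total → factor 62.5/5 = 12.5
Step 2: 120 μL brought to 720 μL → factor 720/120 = 6
Dilution factor through tube #2 = 12.5 × 6 = 75
[tube #2] = 2.50 mM / 75 = 0.03333 mM = 3.33 × 10^4 nM

3.33 × 10^4 nM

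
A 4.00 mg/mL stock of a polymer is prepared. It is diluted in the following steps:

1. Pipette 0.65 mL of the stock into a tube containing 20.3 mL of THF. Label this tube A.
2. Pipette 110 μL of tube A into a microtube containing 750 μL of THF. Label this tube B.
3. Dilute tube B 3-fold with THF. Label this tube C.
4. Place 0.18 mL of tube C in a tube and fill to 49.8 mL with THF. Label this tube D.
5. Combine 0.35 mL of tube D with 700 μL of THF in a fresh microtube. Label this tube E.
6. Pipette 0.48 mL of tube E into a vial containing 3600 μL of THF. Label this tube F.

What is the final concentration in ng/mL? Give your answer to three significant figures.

Step 1: 0.65 mL + 20.3 mL = 20.95 mL total → factor 20.95/0.65 = 32.231
Step 2: 110 μL + 750 μL = 860 μL total → factor 860/110 = 7.8182
Step 3: 3-fold → factor 3
Step 4: 0.18 mL brought to 49.8 mL → factor 49.8/0.18 = 276.67
Step 5: 0.35 mL + 700 μL = 1.05 mL total → factor 1.05/0.35 = 3
Step 6: 0.48 mL + 3600 μL = 4.08 mL total → factor 4.08/0.48 = 8.5
Overall dilution factor = 32.231 × 7.8182 × 3 × 276.67 × 3 × 8.5 = 5.3333 × 10^6
Final = 4.00 mg/mL / 5.3333 × 10^6 = 7.500 × 10^-7 mg/mL = 0.750 ng/mL

0.750 ng/mL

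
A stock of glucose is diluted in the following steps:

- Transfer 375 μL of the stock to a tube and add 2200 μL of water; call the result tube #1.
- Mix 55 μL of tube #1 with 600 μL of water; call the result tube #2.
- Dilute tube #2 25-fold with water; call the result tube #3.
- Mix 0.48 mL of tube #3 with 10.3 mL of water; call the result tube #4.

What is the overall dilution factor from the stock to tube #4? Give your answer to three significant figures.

4.59 × 10^4

Step 1: 375 μL + 2200 μL = 2575 μL total → factor 2575/375 = 6.8667
Step 2: 55 μL + 600 μL = 655 μL total → factor 655/55 = 11.909
Step 3: 25-fold → factor 25
Step 4: 0.48 mL + 10.3 mL = 10.78 mL total → factor 10.78/0.48 = 22.458
Overall dilution factor = 6.8667 × 11.909 × 25 × 22.458 = 45914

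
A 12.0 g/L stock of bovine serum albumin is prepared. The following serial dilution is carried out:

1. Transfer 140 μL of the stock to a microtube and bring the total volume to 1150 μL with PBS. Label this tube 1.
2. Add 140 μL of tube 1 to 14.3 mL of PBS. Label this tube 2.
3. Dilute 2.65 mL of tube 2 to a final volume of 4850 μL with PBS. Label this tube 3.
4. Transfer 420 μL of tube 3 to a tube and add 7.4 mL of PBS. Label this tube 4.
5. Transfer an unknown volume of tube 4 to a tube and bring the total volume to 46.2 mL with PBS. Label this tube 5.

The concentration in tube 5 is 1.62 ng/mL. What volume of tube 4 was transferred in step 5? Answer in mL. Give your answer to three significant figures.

Step 1: 140 μL brought to 1150 μL → factor 1150/140 = 8.2143
Step 2: 140 μL + 14.3 mL = 14440 μL total → factor 14440/140 = 103.14
Step 3: 2.65 mL brought to 4850 μL → factor 4.85/2.65 = 1.8302
Step 4: 420 μL + 7.4 mL = 7820 μL total → factor 7820/420 = 18.619
Step 5: v brought to 46.2 mL → factor = 46.2 mL/v
Product of known-step factors = 28871
Overall factor = 12.0 g/L / (1.62 ng/mL) = 7.4074 × 10^6
Step-5 factor = 7.4074 × 10^6 / 28871 = 256.57
v = 46.2 mL / 256.57 = 0.180 mL

0.180 mL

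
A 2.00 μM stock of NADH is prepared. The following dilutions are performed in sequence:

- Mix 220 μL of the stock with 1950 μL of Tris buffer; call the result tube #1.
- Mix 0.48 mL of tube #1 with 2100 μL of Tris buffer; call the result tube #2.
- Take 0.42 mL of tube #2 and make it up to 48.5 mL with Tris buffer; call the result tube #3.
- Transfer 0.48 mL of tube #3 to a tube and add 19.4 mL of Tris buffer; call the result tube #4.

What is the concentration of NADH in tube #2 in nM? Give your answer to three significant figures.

37.7 nM

Step 1: 220 μL + 1950 μL = 2170 μL total → factor 2170/220 = 9.8636
Step 2: 0.48 mL + 2100 μL = 2.58 mL total → factor 2.58/0.48 = 5.375
Dilution factor through tube #2 = 9.8636 × 5.375 = 53.017
[tube #2] = 2.00 μM / 53.017 = 0.03772 μM = 37.7 nM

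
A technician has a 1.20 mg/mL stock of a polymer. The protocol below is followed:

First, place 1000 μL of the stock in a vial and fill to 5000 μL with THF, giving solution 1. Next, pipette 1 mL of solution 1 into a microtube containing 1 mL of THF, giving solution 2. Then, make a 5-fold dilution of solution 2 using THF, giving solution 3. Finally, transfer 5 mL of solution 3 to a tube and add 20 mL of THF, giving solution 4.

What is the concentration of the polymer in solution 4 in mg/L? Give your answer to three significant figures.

Step 1: 1000 μL brought to 5000 μL → factor 5000/1000 = 5
Step 2: 1 mL + 1 mL = 2 mL total → factor 2/1 = 2
Step 3: 5-fold → factor 5
Step 4: 5 mL + 20 mL = 25 mL total → factor 25/5 = 5
Overall dilution factor = 5 × 2 × 5 × 5 = 250
Final = 1.20 mg/mL / 250 = 0.004800 mg/mL = 4.80 mg/L

4.80 mg/L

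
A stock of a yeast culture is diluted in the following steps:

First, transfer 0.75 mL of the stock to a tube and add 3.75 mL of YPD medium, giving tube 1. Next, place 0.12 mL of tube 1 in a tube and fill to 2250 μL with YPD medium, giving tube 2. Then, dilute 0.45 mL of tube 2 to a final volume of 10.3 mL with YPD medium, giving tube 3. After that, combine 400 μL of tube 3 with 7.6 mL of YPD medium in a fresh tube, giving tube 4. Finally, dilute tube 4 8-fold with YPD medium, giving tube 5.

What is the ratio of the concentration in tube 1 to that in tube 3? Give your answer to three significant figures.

Step 1: 0.75 mL + 3.75 mL = 4.5 mL total → factor 4.5/0.75 = 6
Step 2: 0.12 mL brought to 2250 μL → factor 2.25/0.12 = 18.75
Step 3: 0.45 mL brought to 10.3 mL → factor 10.3/0.45 = 22.889
Dilution factor to tube 1 = 6; to tube 3 = 2575
[tube 1]/[tube 3] = (factor to tube 3)/(factor to tube 1) = 2575/6 = 429

429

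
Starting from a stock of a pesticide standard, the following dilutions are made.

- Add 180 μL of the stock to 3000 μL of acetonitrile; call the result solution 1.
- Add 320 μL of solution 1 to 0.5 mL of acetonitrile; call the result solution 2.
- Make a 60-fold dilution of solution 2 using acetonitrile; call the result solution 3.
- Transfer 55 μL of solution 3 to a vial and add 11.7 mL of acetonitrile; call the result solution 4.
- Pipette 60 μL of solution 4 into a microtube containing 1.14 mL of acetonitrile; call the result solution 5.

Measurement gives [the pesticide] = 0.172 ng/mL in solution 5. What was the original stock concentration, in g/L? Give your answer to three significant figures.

Step 1: 180 μL + 3000 μL = 3180 μL total → factor 3180/180 = 17.667
Step 2: 320 μL + 0.5 mL = 820 μL total → factor 820/320 = 2.5625
Step 3: 60-fold → factor 60
Step 4: 55 μL + 11.7 mL = 11755 μL total → factor 11755/55 = 213.73
Step 5: 60 μL + 1.14 mL = 1200 μL total → factor 1200/60 = 20
Overall dilution factor = 17.667 × 2.5625 × 60 × 213.73 × 20 = 1.1611 × 10^7
Stock = 0.172 ng/mL × 1.1611 × 10^7 = 1.997 × 10^6 ng/mL = 2.00 g/L

2.00 g/L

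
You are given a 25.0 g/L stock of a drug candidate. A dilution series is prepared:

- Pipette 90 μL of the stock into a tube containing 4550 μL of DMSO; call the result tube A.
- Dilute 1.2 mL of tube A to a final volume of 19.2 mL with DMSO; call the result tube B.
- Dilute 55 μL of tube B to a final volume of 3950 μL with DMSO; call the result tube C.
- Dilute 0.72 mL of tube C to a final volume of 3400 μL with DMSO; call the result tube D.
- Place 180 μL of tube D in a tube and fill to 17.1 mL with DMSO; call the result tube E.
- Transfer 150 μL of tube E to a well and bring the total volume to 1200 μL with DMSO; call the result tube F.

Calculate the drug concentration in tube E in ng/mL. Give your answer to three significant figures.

Step 1: 90 μL + 4550 μL = 4640 μL total → factor 4640/90 = 51.556
Step 2: 1.2 mL brought to 19.2 mL → factor 19.2/1.2 = 16
Step 3: 55 μL brought to 3950 μL → factor 3950/55 = 71.818
Step 4: 0.72 mL brought to 3400 μL → factor 3.4/0.72 = 4.7222
Step 5: 180 μL brought to 17.1 mL → factor 17100/180 = 95
Dilution factor through tube E = 51.556 × 16 × 71.818 × 4.7222 × 95 = 2.6577 × 10^7
[tube E] = 25.0 g/L / 2.6577 × 10^7 = 9.407 × 10^-7 g/L = 0.941 ng/mL

0.941 ng/mL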